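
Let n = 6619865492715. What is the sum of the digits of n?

69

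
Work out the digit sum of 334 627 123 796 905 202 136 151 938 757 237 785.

159

3+3+4+6+2+7+1+2+3+7+9+6+9+0+5+2+0+2+1+3+6+1+5+1+9+3+8+7+5+7+2+3+7+7+8+5 = 159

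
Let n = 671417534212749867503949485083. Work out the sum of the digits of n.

142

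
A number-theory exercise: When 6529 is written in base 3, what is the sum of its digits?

6529 in base 3 is 22221211.
Digit sum: 2+2+2+2+1+2+1+1 = 13.

13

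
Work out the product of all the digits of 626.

72

6×2×6 = 72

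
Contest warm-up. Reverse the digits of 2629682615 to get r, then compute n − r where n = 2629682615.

-2533186647

Reverse of 2629682615 is 5162869262.
2629682615 − 5162869262 = -2533186647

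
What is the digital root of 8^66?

The digital root of n equals n mod 9 (or 9 when 9 | n), so we need 8^66 mod 9.
8^66 ≡ 1 (mod 9), so the digital root is 1.

1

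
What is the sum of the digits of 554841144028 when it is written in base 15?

52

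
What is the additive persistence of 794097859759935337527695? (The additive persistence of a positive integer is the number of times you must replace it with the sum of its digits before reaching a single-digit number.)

2

794097859759935337527695 → 143 → 8 (2 steps)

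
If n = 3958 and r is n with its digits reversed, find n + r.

Reverse of 3958 is 8593.
3958 + 8593 = 12551

12551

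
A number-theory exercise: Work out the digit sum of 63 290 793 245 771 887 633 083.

111

6+3+2+9+0+7+9+3+2+4+5+7+7+1+8+8+7+6+3+3+0+8+3 = 111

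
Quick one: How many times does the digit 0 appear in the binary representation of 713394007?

713394007 in base 2 is 101010100001011000011101010111.
The digit 0 appears 15 times.

15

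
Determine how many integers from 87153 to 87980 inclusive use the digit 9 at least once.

228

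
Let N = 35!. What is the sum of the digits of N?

144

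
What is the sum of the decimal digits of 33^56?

378

33^56 = 10883802018597851861563439445820511171701396178867933758826007604212043897185066817281
Sum of its 86 digits: 378.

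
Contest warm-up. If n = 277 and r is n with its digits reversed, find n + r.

1049

Reverse of 277 is 772.
277 + 772 = 1049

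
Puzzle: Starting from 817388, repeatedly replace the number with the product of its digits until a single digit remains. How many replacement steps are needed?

2

817388 → 10752 → 0 (2 steps)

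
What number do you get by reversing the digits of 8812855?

5582188

Reversing 8812855 gives 5582188.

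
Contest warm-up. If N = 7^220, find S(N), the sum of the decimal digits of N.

880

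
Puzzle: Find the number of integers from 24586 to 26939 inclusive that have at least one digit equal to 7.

686

The integers in [24586, 26939] that have at least one digit equal to 7: 24587, 24597, 24607, 24617, 24627, 24637, …, 26927, 26937.
686 qualify.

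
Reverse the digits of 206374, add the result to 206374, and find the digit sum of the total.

Reversal of 206374 is 473602; 206374 + 473602 = 679976.
Digit sum of 679976: 6+7+9+9+7+6 = 44.

44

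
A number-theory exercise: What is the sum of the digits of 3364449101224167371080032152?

89

3+3+6+4+4+4+9+1+0+1+2+2+4+1+6+7+3+7+1+0+8+0+0+3+2+1+5+2 = 89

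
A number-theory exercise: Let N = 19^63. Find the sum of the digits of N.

19^63 = 364314838217741451401945087652849626238282748829503924591412170928633539656908059
Sum of its 81 digits: 370.

370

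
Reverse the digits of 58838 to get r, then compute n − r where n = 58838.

Reverse of 58838 is 83885.
58838 − 83885 = -25047

-25047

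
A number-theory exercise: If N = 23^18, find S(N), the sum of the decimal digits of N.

23^18 = 3244150909895248285300369
Sum of its 25 digits: 109.

109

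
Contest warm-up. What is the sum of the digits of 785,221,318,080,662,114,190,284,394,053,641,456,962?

7+8+5+2+2+1+3+1+8+0+8+0+6+6+2+1+1+4+1+9+0+2+8+4+3+9+4+0+5+3+6+4+1+4+5+6+9+6+2 = 156

156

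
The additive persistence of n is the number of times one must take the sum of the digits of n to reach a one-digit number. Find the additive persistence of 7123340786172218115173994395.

7123340786172218115173994395 → 119 → 11 → 2 (3 steps)

3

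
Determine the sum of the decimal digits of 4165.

4+1+6+5 = 16

16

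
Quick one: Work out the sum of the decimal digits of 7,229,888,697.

66

7+2+2+9+8+8+8+6+9+7 = 66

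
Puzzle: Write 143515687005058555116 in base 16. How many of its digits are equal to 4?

143515687005058555116 in base 16 is 7C7AE24F3D0A8DCEC.
The digit 4 appears 1 time.

1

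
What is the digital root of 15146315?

8

1+5+1+4+6+3+1+5 = 26
2+6 = 8
(Equivalently, 15146315 mod 9 = 8.)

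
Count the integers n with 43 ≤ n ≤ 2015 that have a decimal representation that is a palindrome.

The integers in [43, 2015] that have a decimal representation that is a palindrome: 44, 55, 66, 77, 88, 99, …, 1991, 2002.
107 qualify.

107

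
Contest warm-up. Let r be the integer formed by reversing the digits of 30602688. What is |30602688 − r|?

58017915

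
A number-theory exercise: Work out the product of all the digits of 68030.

6×8×0×3×0 = 0

0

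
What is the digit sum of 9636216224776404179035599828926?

9+6+3+6+2+1+6+2+2+4+7+7+6+4+0+4+1+7+9+0+3+5+5+9+9+8+2+8+9+2+6 = 152

152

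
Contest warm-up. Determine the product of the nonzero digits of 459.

180

4×5×9 = 180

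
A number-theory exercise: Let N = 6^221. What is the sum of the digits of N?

6^221 = 9363243866832676201379452282122235744346433424325156272608750615623679841205911676738968655424181105912601275968087328168856023782235345301598002432842285445244705734393856
Sum of its 172 digits: 738.

738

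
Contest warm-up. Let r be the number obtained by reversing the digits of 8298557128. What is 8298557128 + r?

Reverse of 8298557128 is 8217558928.
8298557128 + 8217558928 = 16516116056

16516116056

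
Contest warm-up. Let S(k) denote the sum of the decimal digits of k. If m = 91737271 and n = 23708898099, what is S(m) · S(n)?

S(91737271) = 9+1+7+3+7+2+7+1 = 37.
S(23708898099) = 2+3+7+0+8+8+9+8+0+9+9 = 63.
37 · 63 = 2331.

2331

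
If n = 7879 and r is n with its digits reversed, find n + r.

Reverse of 7879 is 9787.
7879 + 9787 = 17666

17666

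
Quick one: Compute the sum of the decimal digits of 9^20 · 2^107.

9^20 · 2^107 = 1972694005318083576328017265734980252994420791574528
Sum of its 52 digits: 234.

234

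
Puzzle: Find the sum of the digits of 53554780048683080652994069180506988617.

5+3+5+5+4+7+8+0+0+4+8+6+8+3+0+8+0+6+5+2+9+9+4+0+6+9+1+8+0+5+0+6+9+8+8+6+1+7 = 183

183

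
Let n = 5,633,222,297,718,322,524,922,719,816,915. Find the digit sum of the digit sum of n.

First digit sum: 135.
1+3+5 = 9.

9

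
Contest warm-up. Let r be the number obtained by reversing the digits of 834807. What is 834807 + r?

1543245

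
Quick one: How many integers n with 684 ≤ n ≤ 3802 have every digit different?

1630

The integers in [684, 3802] that have every digit different: 684, 685, 687, 689, 690, 691, …, 3801, 3802.
1630 qualify.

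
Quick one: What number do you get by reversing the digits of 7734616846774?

4776486164377

Reversing 7734616846774 gives 4776486164377.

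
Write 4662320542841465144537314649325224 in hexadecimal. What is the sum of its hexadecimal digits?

4662320542841465144537314649325224 in base 16 is E5DEC22A8BD1A4940E6DC6BA3EA8.
Digit sum: 14+5+13+14+12+2+2+10+8+11+13+1+10+4+9+4+0+14+6+13+12+6+11+10+3+14+10+8 = 239.

239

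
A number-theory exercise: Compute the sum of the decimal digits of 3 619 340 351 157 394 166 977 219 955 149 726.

160

3+6+1+9+3+4+0+3+5+1+1+5+7+3+9+4+1+6+6+9+7+7+2+1+9+9+5+5+1+4+9+7+2+6 = 160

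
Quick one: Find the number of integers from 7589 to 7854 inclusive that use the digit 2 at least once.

The integers in [7589, 7854] that use the digit 2 at least once: 7592, 7602, 7612, 7620, 7621, 7622, …, 7842, 7852.
54 qualify.

54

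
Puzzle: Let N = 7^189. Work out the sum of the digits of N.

703

7^189 = 5290900114688003880913929262431876014847986380655669744284715863995739103511564781266088714863127732599055455273608421617379187160310202302336814279024706709607
Sum of its 160 digits: 703.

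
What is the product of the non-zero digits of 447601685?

161280

4×4×7×6×1×6×8×5 = 161280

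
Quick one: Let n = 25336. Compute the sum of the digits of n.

2+5+3+3+6 = 19

19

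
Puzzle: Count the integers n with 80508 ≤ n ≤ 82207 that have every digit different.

588

The integers in [80508, 82207] that have every digit different: 80512, 80513, 80514, 80516, 80517, 80519, …, 82196, 82197.
588 qualify.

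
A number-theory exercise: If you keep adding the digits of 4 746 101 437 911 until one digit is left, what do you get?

4+7+4+6+1+0+1+4+3+7+9+1+1 = 48
4+8 = 12
1+2 = 3

3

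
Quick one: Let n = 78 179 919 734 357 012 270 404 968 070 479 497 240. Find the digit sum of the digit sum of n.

14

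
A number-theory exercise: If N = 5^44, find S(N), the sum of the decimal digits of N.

5^44 = 5684341886080801486968994140625
Sum of its 31 digits: 151.

151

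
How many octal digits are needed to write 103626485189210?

16

103626485189210 in base 8 is 2743755365545132, which has 16 digits.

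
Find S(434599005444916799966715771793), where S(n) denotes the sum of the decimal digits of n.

4+3+4+5+9+9+0+0+5+4+4+4+9+1+6+7+9+9+9+6+6+7+1+5+7+7+1+7+9+3 = 160

160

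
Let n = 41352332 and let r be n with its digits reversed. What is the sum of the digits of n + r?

Reversal of 41352332 is 23325314; 41352332 + 23325314 = 64677646.
Digit sum of 64677646: 6+4+6+7+7+6+4+6 = 46.

46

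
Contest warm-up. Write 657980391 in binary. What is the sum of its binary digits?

657980391 in base 2 is 100111001101111111101111100111.
Digit sum: 1+0+0+1+1+1+0+0+1+1+0+1+1+1+1+1+1+1+1+0+1+1+1+1+1+0+0+1+1+1 = 22.

22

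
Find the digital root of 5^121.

The digital root of n equals n mod 9 (or 9 when 9 | n), so we need 5^121 mod 9.
5^121 ≡ 5 (mod 9), so the digital root is 5.

5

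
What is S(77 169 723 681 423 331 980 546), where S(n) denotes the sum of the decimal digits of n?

105

7+7+1+6+9+7+2+3+6+8+1+4+2+3+3+3+1+9+8+0+5+4+6 = 105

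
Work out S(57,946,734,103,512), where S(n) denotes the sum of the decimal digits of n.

5+7+9+4+6+7+3+4+1+0+3+5+1+2 = 57

57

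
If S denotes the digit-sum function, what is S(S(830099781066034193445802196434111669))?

7

First digit sum: 151.
1+5+1 = 7.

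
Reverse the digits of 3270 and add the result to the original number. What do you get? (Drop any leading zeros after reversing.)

3993

Reverse of 3270 is 723.
3270 + 723 = 3993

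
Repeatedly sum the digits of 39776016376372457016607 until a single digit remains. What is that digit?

4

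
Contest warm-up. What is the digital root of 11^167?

The digital root of n equals n mod 9 (or 9 when 9 | n), so we need 11^167 mod 9.
11^167 ≡ 5 (mod 9), so the digital root is 5.

5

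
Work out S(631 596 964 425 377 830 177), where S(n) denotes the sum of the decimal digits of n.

103

6+3+1+5+9+6+9+6+4+4+2+5+3+7+7+8+3+0+1+7+7 = 103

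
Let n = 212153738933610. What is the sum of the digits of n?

2+1+2+1+5+3+7+3+8+9+3+3+6+1+0 = 54

54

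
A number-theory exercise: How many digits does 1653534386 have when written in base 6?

12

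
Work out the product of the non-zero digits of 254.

2×5×4 = 40

40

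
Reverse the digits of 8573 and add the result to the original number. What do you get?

12331

Reverse of 8573 is 3758.
8573 + 3758 = 12331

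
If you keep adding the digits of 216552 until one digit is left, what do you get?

3

2+1+6+5+5+2 = 21
2+1 = 3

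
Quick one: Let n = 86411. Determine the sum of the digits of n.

20

8+6+4+1+1 = 20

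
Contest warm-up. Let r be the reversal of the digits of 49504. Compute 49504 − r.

8910

Reverse of 49504 is 40594.
49504 − 40594 = 8910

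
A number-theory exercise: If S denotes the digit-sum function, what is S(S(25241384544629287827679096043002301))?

8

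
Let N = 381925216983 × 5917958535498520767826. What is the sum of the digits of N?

174

381925216983 × 5917958535498520767826 = 2260217597766669452327476815188958
Sum of its 34 digits: 174.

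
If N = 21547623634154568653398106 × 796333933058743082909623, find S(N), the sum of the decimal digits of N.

218

21547623634154568653398106 × 796333933058743082909623 = 17159103876655834627325521445782673721612637374038
Sum of its 50 digits: 218.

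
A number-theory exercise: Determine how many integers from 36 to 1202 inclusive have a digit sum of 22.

21

The integers in [36, 1202] that have a digit sum of 22: 499, 589, 598, 679, 688, 697, …, 985, 994.
21 qualify.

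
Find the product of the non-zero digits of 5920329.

4860

5×9×2×3×2×9 = 4860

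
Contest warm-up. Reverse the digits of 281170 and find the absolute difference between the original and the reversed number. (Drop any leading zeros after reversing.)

Reverse of 281170 is 71182.
|281170 − 71182| = 209988

209988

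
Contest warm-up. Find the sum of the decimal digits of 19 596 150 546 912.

63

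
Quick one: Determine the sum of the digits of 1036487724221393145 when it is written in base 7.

1036487724221393145 in base 7 is 1566334006614242020332.
Digit sum: 1+5+6+6+3+3+4+0+0+6+6+1+4+2+4+2+0+2+0+3+3+2 = 63.

63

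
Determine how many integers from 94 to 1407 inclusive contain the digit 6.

The integers in [94, 1407] that contain the digit 6: 96, 106, 116, 126, 136, 146, …, 1396, 1406.
330 qualify.

330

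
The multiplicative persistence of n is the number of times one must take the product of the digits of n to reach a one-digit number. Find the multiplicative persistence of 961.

961 → 54 → 20 → 0 (3 steps)

3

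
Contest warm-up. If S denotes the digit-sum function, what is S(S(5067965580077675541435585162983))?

8

First digit sum: 152.
1+5+2 = 8.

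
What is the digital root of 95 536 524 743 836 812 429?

9+5+5+3+6+5+2+4+7+4+3+8+3+6+8+1+2+4+2+9 = 96
9+6 = 15
1+5 = 6

6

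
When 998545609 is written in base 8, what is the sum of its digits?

26

998545609 in base 8 is 7341114311.
Digit sum: 7+3+4+1+1+1+4+3+1+1 = 26.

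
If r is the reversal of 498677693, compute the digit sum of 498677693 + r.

55

Reversal of 498677693 is 396776894; 498677693 + 396776894 = 895454587.
Digit sum of 895454587: 8+9+5+4+5+4+5+8+7 = 55.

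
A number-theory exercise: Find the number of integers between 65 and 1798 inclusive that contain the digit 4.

The integers in [65, 1798] that contain the digit 4: 74, 84, 94, 104, 114, 124, …, 1784, 1794.
488 qualify.

488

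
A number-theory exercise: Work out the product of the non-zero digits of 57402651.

5×7×4×2×6×5×1 = 8400

8400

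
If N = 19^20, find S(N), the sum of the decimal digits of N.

19^20 = 37589973457545958193355601
Sum of its 26 digits: 136.

136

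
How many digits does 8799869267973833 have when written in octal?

18

8799869267973833 in base 8 is 372066747162313311, which has 18 digits.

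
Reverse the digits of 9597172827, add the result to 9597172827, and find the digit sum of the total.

69

Reversal of 9597172827 is 7282717959; 9597172827 + 7282717959 = 16879890786.
Digit sum of 16879890786: 1+6+8+7+9+8+9+0+7+8+6 = 69.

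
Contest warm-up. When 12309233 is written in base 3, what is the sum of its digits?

15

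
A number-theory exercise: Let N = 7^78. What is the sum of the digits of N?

298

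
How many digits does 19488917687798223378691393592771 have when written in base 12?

19488917687798223378691393592771 in base 12 is B9A55411220A5858B312A93340A2B, which has 29 digits.

29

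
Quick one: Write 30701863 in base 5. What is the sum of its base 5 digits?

30701863 in base 5 is 30324424423.
Digit sum: 3+0+3+2+4+4+2+4+4+2+3 = 31.

31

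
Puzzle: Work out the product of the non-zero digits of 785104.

7×8×5×1×4 = 1120

1120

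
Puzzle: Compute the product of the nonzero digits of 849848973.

13934592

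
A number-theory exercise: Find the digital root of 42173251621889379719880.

3

4+2+1+7+3+2+5+1+6+2+1+8+8+9+3+7+9+7+1+9+8+8+0 = 111
1+1+1 = 3
(Equivalently, 42173251621889379719880 mod 9 = 3.)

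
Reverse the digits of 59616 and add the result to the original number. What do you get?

Reverse of 59616 is 61695.
59616 + 61695 = 121311

121311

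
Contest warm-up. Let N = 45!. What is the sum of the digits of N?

207

45! = 119622220865480194561963161495657715064383733760000000000
Sum of its 57 digits: 207.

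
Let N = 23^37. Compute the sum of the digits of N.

212

23^37 = 242063847902005849254176436075394136454464685331703
Sum of its 51 digits: 212.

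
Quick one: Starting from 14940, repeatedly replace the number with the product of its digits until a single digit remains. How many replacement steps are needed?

1

14940 → 0 (1 step)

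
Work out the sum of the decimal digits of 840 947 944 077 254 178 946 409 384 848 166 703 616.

193

8+4+0+9+4+7+9+4+4+0+7+7+2+5+4+1+7+8+9+4+6+4+0+9+3+8+4+8+4+8+1+6+6+7+0+3+6+1+6 = 193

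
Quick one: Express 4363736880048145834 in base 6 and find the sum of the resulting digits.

64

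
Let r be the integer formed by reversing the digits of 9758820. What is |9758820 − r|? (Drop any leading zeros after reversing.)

9470241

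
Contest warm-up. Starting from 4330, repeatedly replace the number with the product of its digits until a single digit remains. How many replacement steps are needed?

1

4330 → 0 (1 step)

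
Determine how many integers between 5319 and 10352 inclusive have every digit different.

2394

The integers in [5319, 10352] that have every digit different: 5319, 5320, 5321, 5324, 5326, 5327, …, 10349, 10352.
2394 qualify.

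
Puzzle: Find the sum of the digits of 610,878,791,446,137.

72

6+1+0+8+7+8+7+9+1+4+4+6+1+3+7 = 72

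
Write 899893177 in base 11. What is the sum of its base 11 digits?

899893177 in base 11 is 421A6A077.
Digit sum: 4+2+1+10+6+10+0+7+7 = 47.

47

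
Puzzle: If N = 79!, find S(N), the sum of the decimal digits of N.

79! = 894618213078297528685144171539831652069808216779571907213868063227837990693501860533361810841010176000000000000000000
Sum of its 117 digits: 441.

441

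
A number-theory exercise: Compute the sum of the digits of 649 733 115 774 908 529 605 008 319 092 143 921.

153

6+4+9+7+3+3+1+1+5+7+7+4+9+0+8+5+2+9+6+0+5+0+0+8+3+1+9+0+9+2+1+4+3+9+2+1 = 153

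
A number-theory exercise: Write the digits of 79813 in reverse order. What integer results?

31897

Reversing 79813 gives 31897.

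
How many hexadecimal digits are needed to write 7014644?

6

7014644 in base 16 is 6B08F4, which has 6 digits.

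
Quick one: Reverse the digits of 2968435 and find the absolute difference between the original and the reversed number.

2380257

Reverse of 2968435 is 5348692.
|2968435 − 5348692| = 2380257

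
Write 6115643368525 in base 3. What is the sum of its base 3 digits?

31

6115643368525 in base 3 is 210122122112200221100112101.
Digit sum: 2+1+0+1+2+2+1+2+2+1+1+2+2+0+0+2+2+1+1+0+0+1+1+2+1+0+1 = 31.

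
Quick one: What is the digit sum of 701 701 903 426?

40

7+0+1+7+0+1+9+0+3+4+2+6 = 40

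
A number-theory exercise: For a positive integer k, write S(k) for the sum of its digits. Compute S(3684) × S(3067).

336

S(3684) = 3+6+8+4 = 21.
S(3067) = 3+0+6+7 = 16.
21 · 16 = 336.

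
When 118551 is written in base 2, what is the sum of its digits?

11

118551 in base 2 is 11100111100010111.
Digit sum: 1+1+1+0+0+1+1+1+1+0+0+0+1+0+1+1+1 = 11.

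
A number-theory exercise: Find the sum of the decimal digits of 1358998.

1+3+5+8+9+9+8 = 43

43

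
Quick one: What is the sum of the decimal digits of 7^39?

136

7^39 = 909543680129861140820205019889143
Sum of its 33 digits: 136.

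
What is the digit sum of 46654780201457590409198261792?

4+6+6+5+4+7+8+0+2+0+1+4+5+7+5+9+0+4+0+9+1+9+8+2+6+1+7+9+2 = 131

131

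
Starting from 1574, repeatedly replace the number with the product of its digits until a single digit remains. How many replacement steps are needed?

2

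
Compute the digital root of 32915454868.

3+2+9+1+5+4+5+4+8+6+8 = 55
5+5 = 10
1+0 = 1

1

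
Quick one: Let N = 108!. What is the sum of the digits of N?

666

108! = 1324641819451828974499891837121832599810209360673358065686551152497461815091591578895743130235002378688844343005686404521144382704205360039762937774080000000000000000000000000
Sum of its 175 digits: 666.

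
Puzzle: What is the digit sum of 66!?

351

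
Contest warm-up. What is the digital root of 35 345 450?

2

3+5+3+4+5+4+5+0 = 29
2+9 = 11
1+1 = 2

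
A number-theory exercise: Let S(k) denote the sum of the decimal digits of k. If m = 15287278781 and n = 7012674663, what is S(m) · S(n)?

2352

S(15287278781) = 1+5+2+8+7+2+7+8+7+8+1 = 56.
S(7012674663) = 7+0+1+2+6+7+4+6+6+3 = 42.
56 · 42 = 2352.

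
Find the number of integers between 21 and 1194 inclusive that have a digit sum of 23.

The integers in [21, 1194] that have a digit sum of 23: 599, 689, 698, 779, 788, 797, …, 986, 995.
15 qualify.

15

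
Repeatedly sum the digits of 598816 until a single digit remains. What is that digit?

1

5+9+8+8+1+6 = 37
3+7 = 10
1+0 = 1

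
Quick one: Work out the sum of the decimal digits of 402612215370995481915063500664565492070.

4+0+2+6+1+2+2+1+5+3+7+0+9+9+5+4+8+1+9+1+5+0+6+3+5+0+0+6+6+4+5+6+5+4+9+2+0+7+0 = 152

152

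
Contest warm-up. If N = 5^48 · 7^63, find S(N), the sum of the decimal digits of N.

361

5^48 · 7^63 = 619065681326314682683824315016033282105727558142221564452256643562577664852142333984375
Sum of its 87 digits: 361.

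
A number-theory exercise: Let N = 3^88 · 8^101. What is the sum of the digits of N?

3^88 · 8^101 = 15803711811850113875614442806299619850782380688285362103342748424007045657567979516028026148390376695977643396069936204762715980300288
Sum of its 134 digits: 603.

603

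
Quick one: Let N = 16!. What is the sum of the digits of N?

63

16! = 20922789888000
Sum of its 14 digits: 63.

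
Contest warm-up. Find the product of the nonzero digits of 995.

405

9×9×5 = 405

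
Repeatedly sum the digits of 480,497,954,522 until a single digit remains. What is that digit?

5

4+8+0+4+9+7+9+5+4+5+2+2 = 59
5+9 = 14
1+4 = 5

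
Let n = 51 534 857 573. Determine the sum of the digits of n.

53

5+1+5+3+4+8+5+7+5+7+3 = 53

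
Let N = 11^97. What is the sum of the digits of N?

398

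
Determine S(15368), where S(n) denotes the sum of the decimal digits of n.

23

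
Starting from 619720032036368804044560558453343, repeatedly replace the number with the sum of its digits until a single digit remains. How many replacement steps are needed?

3

619720032036368804044560558453343 → 127 → 10 → 1 (3 steps)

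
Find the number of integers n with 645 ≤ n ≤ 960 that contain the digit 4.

63

The integers in [645, 960] that contain the digit 4: 645, 646, 647, 648, 649, 654, …, 949, 954.
63 qualify.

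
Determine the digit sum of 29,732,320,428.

2+9+7+3+2+3+2+0+4+2+8 = 42

42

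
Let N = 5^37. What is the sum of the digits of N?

104

5^37 = 72759576141834259033203125
Sum of its 26 digits: 104.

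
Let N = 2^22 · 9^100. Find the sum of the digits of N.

2^22 · 9^100 = 1114065815998037048536727854139958631928361187397943148044143660322122590957295351342079720739049570304
Sum of its 103 digits: 450.

450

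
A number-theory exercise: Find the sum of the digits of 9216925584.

51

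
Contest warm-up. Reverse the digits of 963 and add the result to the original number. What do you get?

Reverse of 963 is 369.
963 + 369 = 1332

1332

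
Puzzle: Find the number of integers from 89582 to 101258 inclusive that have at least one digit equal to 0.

The integers in [89582, 101258] that have at least one digit equal to 0: 89590, 89600, 89601, 89602, 89603, 89604, …, 101257, 101258.
4775 qualify.

4775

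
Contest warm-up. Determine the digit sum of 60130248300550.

37

6+0+1+3+0+2+4+8+3+0+0+5+5+0 = 37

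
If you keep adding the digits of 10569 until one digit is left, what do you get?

1+0+5+6+9 = 21
2+1 = 3

3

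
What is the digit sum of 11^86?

11^86 = 362886593255124255194791477358808981270609809471944990809879058292055075790399576845456361
Sum of its 90 digits: 454.

454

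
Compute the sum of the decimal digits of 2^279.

2^279 = 971334446112864535459730953411759453321203419526069760625906204869452142602604249088
Sum of its 84 digits: 350.

350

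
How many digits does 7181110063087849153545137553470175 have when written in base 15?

7181110063087849153545137553470175 in base 15 is 865DACD880A73201AAB613A399D00, which has 29 digits.

29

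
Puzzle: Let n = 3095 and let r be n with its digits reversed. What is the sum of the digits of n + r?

34

Reversal of 3095 is 5903; 3095 + 5903 = 8998.
Digit sum of 8998: 8+9+9+8 = 34.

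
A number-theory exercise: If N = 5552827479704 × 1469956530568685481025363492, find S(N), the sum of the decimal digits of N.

176

5552827479704 × 1469956530568685481025363492 = 8162415016912149633466326072982852566368
Sum of its 40 digits: 176.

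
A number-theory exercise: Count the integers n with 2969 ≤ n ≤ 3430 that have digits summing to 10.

The integers in [2969, 3430] that have digits summing to 10: 3007, 3016, 3025, 3034, 3043, 3052, …, 3421, 3430.
30 qualify.

30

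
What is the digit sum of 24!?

24! = 620448401733239439360000
Sum of its 24 digits: 81.

81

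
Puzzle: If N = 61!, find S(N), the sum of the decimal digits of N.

315

61! = 507580213877224798800856812176625227226004528988036003099405939480985600000000000000
Sum of its 84 digits: 315.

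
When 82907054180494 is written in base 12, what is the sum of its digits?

82907054180494 in base 12 is 936BB388454BA.
Digit sum: 9+3+6+11+11+3+8+8+4+5+4+11+10 = 93.

93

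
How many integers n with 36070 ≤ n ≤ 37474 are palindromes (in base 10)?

14

The integers in [36070, 37474] that are palindromes (in base 10): 36163, 36263, 36363, 36463, 36563, 36663, …, 37373, 37473.
14 qualify.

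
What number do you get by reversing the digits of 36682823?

Reversing 36682823 gives 32828663.

32828663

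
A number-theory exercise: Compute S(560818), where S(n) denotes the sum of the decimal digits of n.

28

5+6+0+8+1+8 = 28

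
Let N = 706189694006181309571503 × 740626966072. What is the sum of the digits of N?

706189694006181309571503 × 740626966072 = 523023130543112106522294081239046216
Sum of its 36 digits: 108.

108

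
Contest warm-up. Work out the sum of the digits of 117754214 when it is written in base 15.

32

117754214 in base 15 is A51020E.
Digit sum: 10+5+1+0+2+0+14 = 32.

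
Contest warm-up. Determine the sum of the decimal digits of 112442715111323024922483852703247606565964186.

172

1+1+2+4+4+2+7+1+5+1+1+1+3+2+3+0+2+4+9+2+2+4+8+3+8+5+2+7+0+3+2+4+7+6+0+6+5+6+5+9+6+4+1+8+6 = 172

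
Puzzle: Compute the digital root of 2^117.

The digital root of n equals n mod 9 (or 9 when 9 | n), so we need 2^117 mod 9.
2^117 ≡ 8 (mod 9), so the digital root is 8.

8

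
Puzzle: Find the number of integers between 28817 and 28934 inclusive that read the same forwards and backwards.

The integers in [28817, 28934] that read the same forwards and backwards: 28882.
1 qualifies.

1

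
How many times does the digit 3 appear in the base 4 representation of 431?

431 in base 4 is 12233.
The digit 3 appears 2 times.

2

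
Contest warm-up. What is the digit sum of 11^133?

11^133 = 3200568495929836678645715734694833226102885454586195875169693056931408048977961093948842811959452328494413423153999203723966986522574735131
Sum of its 139 digits: 677.

677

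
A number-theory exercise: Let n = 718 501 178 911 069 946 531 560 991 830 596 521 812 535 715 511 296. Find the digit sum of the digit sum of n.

First digit sum: 222.
2+2+2 = 6.

6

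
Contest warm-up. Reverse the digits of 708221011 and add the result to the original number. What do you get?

Reverse of 708221011 is 110122807.
708221011 + 110122807 = 818343818

818343818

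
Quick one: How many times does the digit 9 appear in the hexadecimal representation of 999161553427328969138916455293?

999161553427328969138916455293 in base 16 is C9C7710D87EBD28E60F9A737D.
The digit 9 appears 2 times.

2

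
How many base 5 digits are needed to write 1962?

1962 in base 5 is 30322, which has 5 digits.

5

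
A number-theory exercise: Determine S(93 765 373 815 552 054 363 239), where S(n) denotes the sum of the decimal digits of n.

104

9+3+7+6+5+3+7+3+8+1+5+5+5+2+0+5+4+3+6+3+2+3+9 = 104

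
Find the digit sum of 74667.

30

7+4+6+6+7 = 30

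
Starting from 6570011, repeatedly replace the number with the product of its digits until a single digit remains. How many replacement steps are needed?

6570011 → 0 (1 step)

1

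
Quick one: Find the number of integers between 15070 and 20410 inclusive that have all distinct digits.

The integers in [15070, 20410] that have all distinct digits: 15072, 15073, 15074, 15076, 15078, 15079, …, 20397, 20398.
1740 qualify.

1740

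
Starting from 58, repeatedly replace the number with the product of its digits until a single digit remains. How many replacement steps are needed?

58 → 40 → 0 (2 steps)

2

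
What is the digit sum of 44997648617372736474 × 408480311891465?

153

44997648617372736474 × 408480311891465 = 18380653541606964222506749934794410
Sum of its 35 digits: 153.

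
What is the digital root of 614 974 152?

6+1+4+9+7+4+1+5+2 = 39
3+9 = 12
1+2 = 3

3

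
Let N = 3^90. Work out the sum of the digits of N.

3^90 = 8727963568087712425891397479476727340041449
Sum of its 43 digits: 216.

216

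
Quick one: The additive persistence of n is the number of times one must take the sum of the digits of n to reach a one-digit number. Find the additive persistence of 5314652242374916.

5314652242374916 → 64 → 10 → 1 (3 steps)

3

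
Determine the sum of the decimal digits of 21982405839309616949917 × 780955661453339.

185

21982405839309616949917 × 780955661453339 = 17167284292573783569566017068595422863
Sum of its 38 digits: 185.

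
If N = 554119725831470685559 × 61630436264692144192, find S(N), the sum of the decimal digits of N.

554119725831470685559 × 61630436264692144192 = 34150640445865139241635219517403920123328
Sum of its 41 digits: 151.

151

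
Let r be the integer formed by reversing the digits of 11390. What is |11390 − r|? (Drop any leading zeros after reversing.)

2079

Reverse of 11390 is 9311.
|11390 − 9311| = 2079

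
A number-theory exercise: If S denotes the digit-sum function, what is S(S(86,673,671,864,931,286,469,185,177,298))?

First digit sum: 158.
1+5+8 = 14.

14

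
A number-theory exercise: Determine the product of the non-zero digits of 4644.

384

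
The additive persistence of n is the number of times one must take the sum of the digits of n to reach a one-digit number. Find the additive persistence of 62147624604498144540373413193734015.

62147624604498144540373413193734015 → 135 → 9 (2 steps)

2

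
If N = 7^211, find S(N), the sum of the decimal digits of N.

835

7^211 = 20686472634357303062018801732877704466608186064811000218378180034758921531296391977478885946774556057767274902813693844862455083465197495986609631128432390702652227795566994486743
Sum of its 179 digits: 835.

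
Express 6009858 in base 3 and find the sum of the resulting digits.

6009858 in base 3 is 102022022222100.
Digit sum: 1+0+2+0+2+2+0+2+2+2+2+2+1+0+0 = 18.

18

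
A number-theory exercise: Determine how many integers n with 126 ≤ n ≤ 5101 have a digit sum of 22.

187

The integers in [126, 5101] that have a digit sum of 22: 499, 589, 598, 679, 688, 697, …, 5089, 5098.
187 qualify.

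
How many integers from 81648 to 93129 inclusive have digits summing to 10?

5

The integers in [81648, 93129] that have digits summing to 10: 82000, 90001, 90010, 90100, 91000.
5 qualify.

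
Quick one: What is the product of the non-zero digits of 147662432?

48384

1×4×7×6×6×2×4×3×2 = 48384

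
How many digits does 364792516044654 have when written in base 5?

364792516044654 in base 5 is 340303230033101412104, which has 21 digits.

21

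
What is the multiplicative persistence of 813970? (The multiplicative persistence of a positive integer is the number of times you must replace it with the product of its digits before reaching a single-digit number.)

1

813970 → 0 (1 step)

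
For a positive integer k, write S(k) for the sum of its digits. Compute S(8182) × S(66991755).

S(8182) = 8+1+8+2 = 19.
S(66991755) = 6+6+9+9+1+7+5+5 = 48.
19 · 48 = 912.

912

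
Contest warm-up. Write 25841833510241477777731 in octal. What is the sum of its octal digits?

88

25841833510241477777731 in base 8 is 5361615733132465104554503.
Digit sum: 5+3+6+1+6+1+5+7+3+3+1+3+2+4+6+5+1+0+4+5+5+4+5+0+3 = 88.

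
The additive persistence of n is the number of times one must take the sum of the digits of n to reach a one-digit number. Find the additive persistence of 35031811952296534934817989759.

3

35031811952296534934817989759 → 146 → 11 → 2 (3 steps)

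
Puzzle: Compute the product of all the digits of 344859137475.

3×4×4×8×5×9×1×3×7×4×7×5 = 50803200

50803200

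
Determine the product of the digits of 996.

9×9×6 = 486

486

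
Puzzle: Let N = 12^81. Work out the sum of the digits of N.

369

12^81 = 2592274154412368294402517527097493563919882812285425404029152162634123499226358362406912
Sum of its 88 digits: 369.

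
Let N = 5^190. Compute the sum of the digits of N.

571

5^190 = 6372367644529809108115521591070847222364418220770475144295543413544651606052232643772359498880730743763933787704445421695709228515625
Sum of its 133 digits: 571.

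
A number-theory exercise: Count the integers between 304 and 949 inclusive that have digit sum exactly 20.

The integers in [304, 949] that have digit sum exactly 20: 389, 398, 479, 488, 497, 569, …, 938, 947.
30 qualify.

30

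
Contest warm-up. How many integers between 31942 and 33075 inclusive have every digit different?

The integers in [31942, 33075] that have every digit different: 31942, 31945, 31946, 31947, 31948, 31950, …, 32986, 32987.
365 qualify.

365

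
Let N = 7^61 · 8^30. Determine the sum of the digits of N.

7^61 · 8^30 = 4402304215692889351894294574523458866146234879857005266474521110247764884717568
Sum of its 79 digits: 367.

367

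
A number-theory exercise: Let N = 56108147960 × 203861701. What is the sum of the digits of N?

83

56108147960 × 203861701 = 11438302483085279960
Sum of its 20 digits: 83.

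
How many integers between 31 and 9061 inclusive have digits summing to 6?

81

The integers in [31, 9061] that have digits summing to 6: 33, 42, 51, 60, 105, 114, …, 5100, 6000.
81 qualify.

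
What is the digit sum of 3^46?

3^46 = 8862938119652501095929
Sum of its 22 digits: 108.

108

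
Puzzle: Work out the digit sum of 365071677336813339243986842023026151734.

161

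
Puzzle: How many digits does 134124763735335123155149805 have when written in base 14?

134124763735335123155149805 in base 14 is 8270A9336D6B562898D9C3B, which has 23 digits.

23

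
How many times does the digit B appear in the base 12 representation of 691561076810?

691561076810 in base 12 is B20424A45A2.
The digit B appears 1 time.

1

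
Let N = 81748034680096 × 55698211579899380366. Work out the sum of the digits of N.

81748034680096 × 55698211579899380366 = 4553219331852939165381949433395136
Sum of its 34 digits: 155.

155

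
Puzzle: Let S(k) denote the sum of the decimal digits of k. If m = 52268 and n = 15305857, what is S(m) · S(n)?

S(52268) = 5+2+2+6+8 = 23.
S(15305857) = 1+5+3+0+5+8+5+7 = 34.
23 · 34 = 782.

782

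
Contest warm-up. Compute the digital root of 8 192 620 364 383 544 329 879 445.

2

8+1+9+2+6+2+0+3+6+4+3+8+3+5+4+4+3+2+9+8+7+9+4+4+5 = 119
1+1+9 = 11
1+1 = 2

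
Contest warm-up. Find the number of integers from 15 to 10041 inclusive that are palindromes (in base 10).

The integers in [15, 10041] that are palindromes (in base 10): 22, 33, 44, 55, 66, 77, …, 9999, 10001.
189 qualify.

189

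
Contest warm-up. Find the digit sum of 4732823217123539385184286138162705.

140

4+7+3+2+8+2+3+2+1+7+1+2+3+5+3+9+3+8+5+1+8+4+2+8+6+1+3+8+1+6+2+7+0+5 = 140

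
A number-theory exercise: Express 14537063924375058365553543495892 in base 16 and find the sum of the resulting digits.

172

14537063924375058365553543495892 in base 16 is B77BC971126790A38FEA1040D4.
Digit sum: 11+7+7+11+12+9+7+1+1+2+6+7+9+0+10+3+8+15+14+10+1+0+4+0+13+4 = 172.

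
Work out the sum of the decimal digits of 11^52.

223

11^52 = 1420429319844313329730664601483335671261683881745483121
Sum of its 55 digits: 223.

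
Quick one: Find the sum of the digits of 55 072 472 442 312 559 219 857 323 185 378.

5+5+0+7+2+4+7+2+4+4+2+3+1+2+5+5+9+2+1+9+8+5+7+3+2+3+1+8+5+3+7+8 = 139

139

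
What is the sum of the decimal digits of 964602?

9+6+4+6+0+2 = 27

27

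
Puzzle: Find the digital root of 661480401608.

8

6+6+1+4+8+0+4+0+1+6+0+8 = 44
4+4 = 8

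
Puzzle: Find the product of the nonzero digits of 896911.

8×9×6×9×1×1 = 3888

3888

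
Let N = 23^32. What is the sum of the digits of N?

169

23^32 = 37608910510519071039902074217516707306379521
Sum of its 44 digits: 169.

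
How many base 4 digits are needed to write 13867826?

12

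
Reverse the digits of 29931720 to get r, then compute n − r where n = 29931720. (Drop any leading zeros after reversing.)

27217728

Reverse of 29931720 is 2713992.
29931720 − 2713992 = 27217728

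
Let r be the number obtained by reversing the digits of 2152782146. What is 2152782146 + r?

8565654658

Reverse of 2152782146 is 6412872512.
2152782146 + 6412872512 = 8565654658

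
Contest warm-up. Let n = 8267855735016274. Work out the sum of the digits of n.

8+2+6+7+8+5+5+7+3+5+0+1+6+2+7+4 = 76

76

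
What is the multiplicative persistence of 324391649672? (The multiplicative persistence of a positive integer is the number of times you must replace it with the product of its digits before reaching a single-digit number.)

3

324391649672 → 11757312 → 1470 → 0 (3 steps)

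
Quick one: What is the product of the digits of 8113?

24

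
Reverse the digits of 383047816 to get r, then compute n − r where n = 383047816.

Reverse of 383047816 is 618740383.
383047816 − 618740383 = -235692567

-235692567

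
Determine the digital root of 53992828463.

5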